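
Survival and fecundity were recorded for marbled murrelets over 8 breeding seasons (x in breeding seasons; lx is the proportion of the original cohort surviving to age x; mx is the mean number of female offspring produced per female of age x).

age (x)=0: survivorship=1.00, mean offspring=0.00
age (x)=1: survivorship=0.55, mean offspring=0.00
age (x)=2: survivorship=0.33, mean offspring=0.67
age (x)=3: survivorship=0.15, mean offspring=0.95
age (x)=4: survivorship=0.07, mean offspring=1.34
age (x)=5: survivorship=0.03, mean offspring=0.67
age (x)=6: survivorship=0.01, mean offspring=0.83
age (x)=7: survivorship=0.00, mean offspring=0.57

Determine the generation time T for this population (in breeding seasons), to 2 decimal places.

2.87

lx·mx: 0, 0, 0.2211, 0.1425, 0.0938, 0.0201, 0.0083, 0 → R0 = 0.4858
x·lx·mx: 0, 0, 0.4422, 0.4275, 0.3752, 0.1005, 0.0498, 0 → Σ = 1.3952
T = 1.3952 / 0.4858 = 2.871964… → 2.87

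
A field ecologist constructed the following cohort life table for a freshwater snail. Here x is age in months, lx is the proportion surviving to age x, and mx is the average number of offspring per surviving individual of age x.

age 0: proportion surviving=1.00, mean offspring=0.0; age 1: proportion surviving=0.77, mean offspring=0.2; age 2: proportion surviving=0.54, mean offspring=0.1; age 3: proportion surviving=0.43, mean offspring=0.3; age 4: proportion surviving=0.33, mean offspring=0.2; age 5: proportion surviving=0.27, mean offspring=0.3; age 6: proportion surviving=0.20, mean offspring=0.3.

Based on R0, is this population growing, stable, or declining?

R0 = Σ lx·mx = 0 + 0.154 + 0.054 + 0.129 + 0.066 + 0.081 + 0.06 = 0.544
R0 < 1, so the population is declining.

declining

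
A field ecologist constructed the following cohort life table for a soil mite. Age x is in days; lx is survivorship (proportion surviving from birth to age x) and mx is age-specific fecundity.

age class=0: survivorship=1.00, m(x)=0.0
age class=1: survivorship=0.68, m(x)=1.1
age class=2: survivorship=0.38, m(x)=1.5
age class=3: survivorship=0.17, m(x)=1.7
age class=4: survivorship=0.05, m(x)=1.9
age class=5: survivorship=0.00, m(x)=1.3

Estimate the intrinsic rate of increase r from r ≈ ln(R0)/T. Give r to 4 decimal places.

0.2887

R0 = Σ lx·mx = 0 + 0.748 + 0.57 + 0.289 + 0.095 + 0 = 1.702
Σ x·lx·mx = 3.135; T = 3.135/1.702 = 1.84195…
r ≈ ln(R0)/T = ln(1.702)/1.84195… = 0.288718… → 0.2887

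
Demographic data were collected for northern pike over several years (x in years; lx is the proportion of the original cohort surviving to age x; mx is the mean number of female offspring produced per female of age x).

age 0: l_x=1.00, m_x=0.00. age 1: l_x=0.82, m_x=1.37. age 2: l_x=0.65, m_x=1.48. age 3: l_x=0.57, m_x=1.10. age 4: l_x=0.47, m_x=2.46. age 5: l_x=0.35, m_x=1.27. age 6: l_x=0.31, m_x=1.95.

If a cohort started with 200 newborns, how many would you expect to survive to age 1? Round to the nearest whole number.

164

Expected survivors = N0 · l_1 = 200 × 0.82 = 164 → 164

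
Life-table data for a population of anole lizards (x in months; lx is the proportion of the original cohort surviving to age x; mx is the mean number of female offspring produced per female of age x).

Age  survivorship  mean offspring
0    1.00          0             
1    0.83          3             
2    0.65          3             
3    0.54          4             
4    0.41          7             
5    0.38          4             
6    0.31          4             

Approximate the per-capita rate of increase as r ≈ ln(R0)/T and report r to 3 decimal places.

R0 = Σ lx·mx = 0 + 2.49 + 1.95 + 2.16 + 2.87 + 1.52 + 1.24 = 12.23
Σ x·lx·mx = 39.39; T = 39.39/12.23 = 3.22077…
r ≈ ln(R0)/T = ln(12.23)/3.22077… = 0.77742… → 0.777

0.777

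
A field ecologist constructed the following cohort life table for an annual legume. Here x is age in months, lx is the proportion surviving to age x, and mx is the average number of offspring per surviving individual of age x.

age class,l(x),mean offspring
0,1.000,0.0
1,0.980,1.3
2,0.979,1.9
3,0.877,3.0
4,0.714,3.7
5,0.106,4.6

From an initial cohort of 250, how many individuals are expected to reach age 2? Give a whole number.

Expected survivors = N0 · l_2 = 250 × 0.979 = 244.75 → 245

245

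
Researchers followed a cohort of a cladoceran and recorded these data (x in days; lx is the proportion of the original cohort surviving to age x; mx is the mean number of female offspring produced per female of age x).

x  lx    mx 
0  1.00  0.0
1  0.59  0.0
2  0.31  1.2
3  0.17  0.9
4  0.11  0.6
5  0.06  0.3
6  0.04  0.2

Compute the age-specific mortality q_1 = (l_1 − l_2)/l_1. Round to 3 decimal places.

0.475

q_1 = (l_1 − l_2) / l_1 = (0.59 − 0.31) / 0.59
     = 0.28 / 0.59 = 0.474576… → 0.475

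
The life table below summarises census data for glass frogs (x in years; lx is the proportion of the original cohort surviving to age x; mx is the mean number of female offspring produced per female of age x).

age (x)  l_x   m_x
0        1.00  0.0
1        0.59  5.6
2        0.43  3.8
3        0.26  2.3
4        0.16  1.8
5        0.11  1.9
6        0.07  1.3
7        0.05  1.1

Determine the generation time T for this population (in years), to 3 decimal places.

lx·mx: 0, 3.304, 1.634, 0.598, 0.288, 0.209, 0.091, 0.055 → R0 = 6.179
x·lx·mx: 0, 3.304, 3.268, 1.794, 1.152, 1.045, 0.546, 0.385 → Σ = 11.494
T = 11.494 / 6.179 = 1.860172… → 1.860

1.860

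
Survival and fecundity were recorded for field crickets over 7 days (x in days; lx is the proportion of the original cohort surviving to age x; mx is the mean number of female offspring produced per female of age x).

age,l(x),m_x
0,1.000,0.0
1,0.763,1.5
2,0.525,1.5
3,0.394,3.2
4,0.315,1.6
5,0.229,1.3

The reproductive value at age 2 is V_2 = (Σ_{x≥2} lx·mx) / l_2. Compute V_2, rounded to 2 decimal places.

5.43

lx·mx for x ≥ 2: 0.7875, 1.2608, 0.504, 0.2977 → sum = 2.85
V_2 = 2.85 / l_2 = 2.85 / 0.525 = 5.428571… → 5.43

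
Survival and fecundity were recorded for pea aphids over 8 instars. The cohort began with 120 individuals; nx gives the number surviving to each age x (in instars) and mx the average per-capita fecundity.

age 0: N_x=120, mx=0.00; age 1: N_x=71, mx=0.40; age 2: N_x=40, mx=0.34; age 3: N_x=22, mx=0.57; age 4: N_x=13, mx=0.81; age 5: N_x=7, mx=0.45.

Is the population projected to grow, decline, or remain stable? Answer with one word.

lx = nx/n0 = nx/120: 1, 0.59167…, 0.33333…, 0.18333…, 0.10833…, 0.05833…
R0 = Σ lx·mx = 0 + 0.236667… + 0.113333… + 0.1045… + 0.08775… + 0.02625… = 0.5685…
R0 < 1, so the population is declining.

declining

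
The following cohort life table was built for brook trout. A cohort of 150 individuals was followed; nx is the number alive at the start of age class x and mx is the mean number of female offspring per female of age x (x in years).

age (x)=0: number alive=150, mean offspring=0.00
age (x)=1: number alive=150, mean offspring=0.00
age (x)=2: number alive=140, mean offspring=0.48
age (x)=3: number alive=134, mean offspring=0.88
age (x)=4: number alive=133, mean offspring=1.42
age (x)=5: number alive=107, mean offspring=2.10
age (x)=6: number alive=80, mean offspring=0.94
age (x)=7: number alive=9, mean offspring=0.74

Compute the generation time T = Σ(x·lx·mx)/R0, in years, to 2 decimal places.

lx = nx/n0 = nx/150: 1, 1, 0.93333…, 0.89333…, 0.88667…, 0.71333…, 0.53333…, 0.06
lx·mx: 0, 0, 0.448…, 0.786133…, 1.259067…, 1.498…, 0.501333…, 0.0444 → R0 = 4.536933…
x·lx·mx: 0, 0, 0.896…, 2.3584…, 5.036267…, 7.49…, 3.008…, 0.3108 → Σ = 19.099467…
T = 19.099467… / 4.536933… = 4.209775… → 4.21

4.21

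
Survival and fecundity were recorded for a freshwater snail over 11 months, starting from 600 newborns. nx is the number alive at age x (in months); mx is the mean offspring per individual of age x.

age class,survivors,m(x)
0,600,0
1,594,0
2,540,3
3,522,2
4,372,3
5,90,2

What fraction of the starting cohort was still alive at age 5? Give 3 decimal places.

l_5 = n_5/n_0 = 90/600 = 0.15 → 0.150

0.150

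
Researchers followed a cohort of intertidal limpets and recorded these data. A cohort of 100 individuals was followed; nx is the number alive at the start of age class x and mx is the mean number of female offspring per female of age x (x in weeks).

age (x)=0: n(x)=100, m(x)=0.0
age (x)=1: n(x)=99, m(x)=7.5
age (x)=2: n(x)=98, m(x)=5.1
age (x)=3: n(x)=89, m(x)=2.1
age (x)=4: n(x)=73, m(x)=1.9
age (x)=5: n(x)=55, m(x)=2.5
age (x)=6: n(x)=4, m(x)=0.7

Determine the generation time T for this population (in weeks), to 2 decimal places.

lx = nx/n0 = nx/100: 1, 0.99, 0.98, 0.89, 0.73, 0.55, 0.04
lx·mx: 0, 7.425, 4.998, 1.869, 1.387, 1.375, 0.028 → R0 = 17.082
x·lx·mx: 0, 7.425, 9.996, 5.607, 5.548, 6.875, 0.168 → Σ = 35.619
T = 35.619 / 17.082 = 2.085177… → 2.09

2.09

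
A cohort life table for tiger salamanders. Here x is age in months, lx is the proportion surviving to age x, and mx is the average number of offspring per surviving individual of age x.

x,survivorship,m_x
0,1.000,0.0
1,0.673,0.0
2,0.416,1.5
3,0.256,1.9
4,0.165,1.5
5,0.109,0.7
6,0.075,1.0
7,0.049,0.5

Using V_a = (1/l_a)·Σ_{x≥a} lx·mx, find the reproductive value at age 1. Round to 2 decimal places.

2.28

lx·mx for x ≥ 1: 0, 0.624, 0.4864, 0.2475, 0.0763, 0.075, 0.0245 → sum = 1.5337
V_1 = 1.5337 / l_1 = 1.5337 / 0.673 = 2.2789… → 2.28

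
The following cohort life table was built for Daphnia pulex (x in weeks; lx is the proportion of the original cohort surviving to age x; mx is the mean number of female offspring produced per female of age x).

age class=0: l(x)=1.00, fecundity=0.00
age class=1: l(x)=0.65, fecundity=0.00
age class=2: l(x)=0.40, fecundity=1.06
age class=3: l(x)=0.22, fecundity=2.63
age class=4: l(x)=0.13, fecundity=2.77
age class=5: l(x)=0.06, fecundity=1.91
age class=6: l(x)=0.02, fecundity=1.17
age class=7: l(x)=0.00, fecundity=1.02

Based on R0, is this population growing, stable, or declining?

growing

R0 = Σ lx·mx = 0 + 0 + 0.424 + 0.5786 + 0.3601 + 0.1146 + 0.0234 + 0 = 1.5007
R0 > 1, so the population is growing.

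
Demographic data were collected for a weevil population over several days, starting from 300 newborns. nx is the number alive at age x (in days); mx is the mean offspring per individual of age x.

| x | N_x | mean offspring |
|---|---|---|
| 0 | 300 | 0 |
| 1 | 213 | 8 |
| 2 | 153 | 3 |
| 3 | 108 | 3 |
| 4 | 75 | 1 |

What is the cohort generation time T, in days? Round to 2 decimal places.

lx = nx/n0 = nx/300: 1, 0.71, 0.51, 0.36, 0.25
lx·mx: 0, 5.68, 1.53, 1.08, 0.25 → R0 = 8.54
x·lx·mx: 0, 5.68, 3.06, 3.24, 1 → Σ = 12.98
T = 12.98 / 8.54 = 1.519906… → 1.52

1.52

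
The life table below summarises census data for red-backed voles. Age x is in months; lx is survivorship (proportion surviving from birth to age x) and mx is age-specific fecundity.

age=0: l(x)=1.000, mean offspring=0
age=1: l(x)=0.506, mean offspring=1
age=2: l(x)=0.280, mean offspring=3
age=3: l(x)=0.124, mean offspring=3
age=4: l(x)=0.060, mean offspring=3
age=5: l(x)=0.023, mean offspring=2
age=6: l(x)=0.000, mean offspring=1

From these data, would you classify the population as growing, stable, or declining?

R0 = Σ lx·mx = 0 + 0.506 + 0.84 + 0.372 + 0.18 + 0.046 + 0 = 1.944
R0 > 1, so the population is growing.

growing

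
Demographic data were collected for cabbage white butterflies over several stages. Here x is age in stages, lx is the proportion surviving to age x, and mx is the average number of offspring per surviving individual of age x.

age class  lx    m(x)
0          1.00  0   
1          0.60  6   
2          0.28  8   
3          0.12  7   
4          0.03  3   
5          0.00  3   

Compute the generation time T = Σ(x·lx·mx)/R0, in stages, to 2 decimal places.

lx·mx: 0, 3.6, 2.24, 0.84, 0.09, 0 → R0 = 6.77
x·lx·mx: 0, 3.6, 4.48, 2.52, 0.36, 0 → Σ = 10.96
T = 10.96 / 6.77 = 1.618907… → 1.62

1.62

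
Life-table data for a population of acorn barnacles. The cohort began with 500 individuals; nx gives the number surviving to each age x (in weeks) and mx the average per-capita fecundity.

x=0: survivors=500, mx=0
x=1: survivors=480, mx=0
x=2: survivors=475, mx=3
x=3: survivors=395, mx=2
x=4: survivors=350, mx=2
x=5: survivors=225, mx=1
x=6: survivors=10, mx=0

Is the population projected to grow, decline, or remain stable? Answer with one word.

growing

lx = nx/n0 = nx/500: 1, 0.96, 0.95, 0.79, 0.7, 0.45, 0.02
R0 = Σ lx·mx = 0 + 0 + 2.85 + 1.58 + 1.4 + 0.45 + 0 = 6.28
R0 > 1, so the population is growing.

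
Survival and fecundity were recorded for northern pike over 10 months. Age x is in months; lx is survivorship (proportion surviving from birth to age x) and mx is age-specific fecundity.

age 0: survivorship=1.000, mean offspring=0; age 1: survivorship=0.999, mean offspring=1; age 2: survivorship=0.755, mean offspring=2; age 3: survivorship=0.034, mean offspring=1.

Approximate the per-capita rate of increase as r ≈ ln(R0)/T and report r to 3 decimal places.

0.576

R0 = Σ lx·mx = 0 + 0.999 + 1.51 + 0.034 = 2.543
Σ x·lx·mx = 4.121; T = 4.121/2.543 = 1.62053…
r ≈ ln(R0)/T = ln(2.543)/1.62053… = 0.57595… → 0.576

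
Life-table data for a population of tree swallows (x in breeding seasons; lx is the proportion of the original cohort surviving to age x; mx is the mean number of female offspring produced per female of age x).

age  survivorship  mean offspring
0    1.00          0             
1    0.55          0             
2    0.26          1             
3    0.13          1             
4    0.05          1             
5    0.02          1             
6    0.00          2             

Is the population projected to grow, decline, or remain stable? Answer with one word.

declining

R0 = Σ lx·mx = 0 + 0 + 0.26 + 0.13 + 0.05 + 0.02 + 0 = 0.46
R0 < 1, so the population is declining.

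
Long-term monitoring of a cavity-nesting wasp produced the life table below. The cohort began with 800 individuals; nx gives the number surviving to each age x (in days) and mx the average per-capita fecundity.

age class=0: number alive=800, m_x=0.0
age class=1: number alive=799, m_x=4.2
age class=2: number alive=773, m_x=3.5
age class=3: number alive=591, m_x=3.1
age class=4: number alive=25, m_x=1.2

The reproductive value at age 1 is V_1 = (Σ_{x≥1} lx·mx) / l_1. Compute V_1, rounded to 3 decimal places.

lx = nx/n0 = nx/800: 1, 0.99875, 0.96625, 0.73875, 0.03125
lx·mx for x ≥ 1: 4.19475, 3.381875, 2.290125, 0.0375 → sum = 9.90425
V_1 = 9.90425 / l_1 = 9.90425 / 0.99875 = 9.916646… → 9.917

9.917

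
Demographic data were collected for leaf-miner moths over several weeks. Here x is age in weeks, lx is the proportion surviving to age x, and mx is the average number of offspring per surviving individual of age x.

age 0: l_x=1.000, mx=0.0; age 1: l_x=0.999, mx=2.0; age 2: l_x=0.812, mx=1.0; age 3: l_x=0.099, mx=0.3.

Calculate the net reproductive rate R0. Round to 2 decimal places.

2.84

lx·mx by age: 0, 1.998, 0.812, 0.0297
R0 = Σ lx·mx = 2.8397 → 2.84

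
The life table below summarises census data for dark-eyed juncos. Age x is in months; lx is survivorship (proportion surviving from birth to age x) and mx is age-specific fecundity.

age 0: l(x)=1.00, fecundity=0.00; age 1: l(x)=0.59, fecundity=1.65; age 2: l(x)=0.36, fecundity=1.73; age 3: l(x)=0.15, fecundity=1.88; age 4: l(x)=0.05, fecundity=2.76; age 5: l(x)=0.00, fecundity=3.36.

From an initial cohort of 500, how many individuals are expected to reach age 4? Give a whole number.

25

Expected survivors = N0 · l_4 = 500 × 0.05 = 25 → 25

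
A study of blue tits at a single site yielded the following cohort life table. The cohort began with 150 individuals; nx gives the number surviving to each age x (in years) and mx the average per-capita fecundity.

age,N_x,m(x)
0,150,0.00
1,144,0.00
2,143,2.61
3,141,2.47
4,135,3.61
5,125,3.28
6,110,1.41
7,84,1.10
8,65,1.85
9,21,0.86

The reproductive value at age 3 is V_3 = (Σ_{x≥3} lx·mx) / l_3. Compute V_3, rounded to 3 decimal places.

lx = nx/n0 = nx/150: 1, 0.96, 0.95333…, 0.94, 0.9, 0.83333…, 0.73333…, 0.56, 0.43333…, 0.14
lx·mx for x ≥ 3: 2.3218, 3.249, 2.733333…, 1.034…, 0.616, 0.801667…, 0.1204 → sum = 10.8762…
V_3 = 10.8762… / l_3 = 10.8762… / 0.94 = 11.570426… → 11.570

11.570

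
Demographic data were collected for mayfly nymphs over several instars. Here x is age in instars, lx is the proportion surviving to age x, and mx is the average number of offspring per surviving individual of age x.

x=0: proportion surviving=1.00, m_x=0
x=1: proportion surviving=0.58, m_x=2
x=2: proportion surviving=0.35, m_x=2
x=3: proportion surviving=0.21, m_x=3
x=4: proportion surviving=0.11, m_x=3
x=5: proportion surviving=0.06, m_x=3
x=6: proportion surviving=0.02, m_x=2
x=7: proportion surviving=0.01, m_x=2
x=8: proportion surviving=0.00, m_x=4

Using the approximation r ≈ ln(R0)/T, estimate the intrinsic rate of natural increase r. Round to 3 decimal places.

0.485

R0 = Σ lx·mx = 0 + 1.16 + 0.7 + 0.63 + 0.33 + 0.18 + 0.04 + 0.02 + 0 = 3.06
Σ x·lx·mx = 7.05; T = 7.05/3.06 = 2.30392…
r ≈ ln(R0)/T = ln(3.06)/2.30392… = 0.48544… → 0.485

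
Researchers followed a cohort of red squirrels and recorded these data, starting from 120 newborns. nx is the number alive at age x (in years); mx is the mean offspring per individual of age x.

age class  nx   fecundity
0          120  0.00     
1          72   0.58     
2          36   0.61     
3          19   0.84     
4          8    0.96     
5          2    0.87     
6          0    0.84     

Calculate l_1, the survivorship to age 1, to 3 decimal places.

l_1 = n_1/n_0 = 72/120 = 0.6 → 0.600

0.600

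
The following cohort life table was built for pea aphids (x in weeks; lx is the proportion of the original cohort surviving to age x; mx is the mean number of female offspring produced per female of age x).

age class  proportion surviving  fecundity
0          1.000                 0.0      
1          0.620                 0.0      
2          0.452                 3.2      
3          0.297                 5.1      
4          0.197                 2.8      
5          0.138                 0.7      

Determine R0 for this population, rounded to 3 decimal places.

lx·mx by age: 0, 0, 1.4464, 1.5147, 0.5516, 0.0966
R0 = Σ lx·mx = 3.6093 → 3.609

3.609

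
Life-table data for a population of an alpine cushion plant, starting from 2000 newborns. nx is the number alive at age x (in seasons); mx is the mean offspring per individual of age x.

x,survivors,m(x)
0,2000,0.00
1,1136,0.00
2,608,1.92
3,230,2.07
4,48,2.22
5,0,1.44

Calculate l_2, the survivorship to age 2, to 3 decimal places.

0.304

l_2 = n_2/n_0 = 608/2000 = 0.304 → 0.304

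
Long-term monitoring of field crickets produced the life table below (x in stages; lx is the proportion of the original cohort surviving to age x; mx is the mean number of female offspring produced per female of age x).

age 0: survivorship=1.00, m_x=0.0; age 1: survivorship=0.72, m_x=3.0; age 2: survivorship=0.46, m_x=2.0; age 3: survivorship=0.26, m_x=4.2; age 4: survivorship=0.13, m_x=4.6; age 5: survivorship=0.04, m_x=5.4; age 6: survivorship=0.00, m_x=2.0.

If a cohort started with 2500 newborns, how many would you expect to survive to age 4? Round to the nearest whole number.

325

Expected survivors = N0 · l_4 = 2500 × 0.13 = 325 → 325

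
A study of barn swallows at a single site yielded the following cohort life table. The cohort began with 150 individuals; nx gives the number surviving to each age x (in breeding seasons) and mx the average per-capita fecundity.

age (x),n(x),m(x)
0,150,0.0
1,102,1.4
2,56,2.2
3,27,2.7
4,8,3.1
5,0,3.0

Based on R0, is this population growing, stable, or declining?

lx = nx/n0 = nx/150: 1, 0.68, 0.37333…, 0.18, 0.05333…, 0
R0 = Σ lx·mx = 0 + 0.952 + 0.821333… + 0.486 + 0.165333… + 0 = 2.424667…
R0 > 1, so the population is growing.

growing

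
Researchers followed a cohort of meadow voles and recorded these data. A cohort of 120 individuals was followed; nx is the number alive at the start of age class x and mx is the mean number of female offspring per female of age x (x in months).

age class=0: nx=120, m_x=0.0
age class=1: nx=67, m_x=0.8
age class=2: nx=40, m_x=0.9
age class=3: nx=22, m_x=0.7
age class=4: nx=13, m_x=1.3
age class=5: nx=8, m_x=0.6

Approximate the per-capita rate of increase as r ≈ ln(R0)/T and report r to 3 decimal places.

lx = nx/n0 = nx/120: 1, 0.55833…, 0.33333…, 0.18333…, 0.10833…, 0.06667…
R0 = Σ lx·mx = 0 + 0.44667… + 0.3… + 0.12833… + 0.14083… + 0.04… = 1.055833…
Σ x·lx·mx = 2.195…; T = 2.195…/1.055833… = 2.07893…
r ≈ ln(R0)/T = ln(1.055833…)/2.07893… = 0.02613… → 0.026

0.026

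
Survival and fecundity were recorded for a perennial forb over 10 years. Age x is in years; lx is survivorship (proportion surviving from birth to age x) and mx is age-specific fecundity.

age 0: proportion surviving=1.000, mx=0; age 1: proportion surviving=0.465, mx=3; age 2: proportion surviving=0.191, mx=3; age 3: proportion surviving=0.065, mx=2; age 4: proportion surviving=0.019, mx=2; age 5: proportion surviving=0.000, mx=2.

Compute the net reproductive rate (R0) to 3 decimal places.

lx·mx by age: 0, 1.395, 0.573, 0.13, 0.038, 0
R0 = Σ lx·mx = 2.136 → 2.136

2.136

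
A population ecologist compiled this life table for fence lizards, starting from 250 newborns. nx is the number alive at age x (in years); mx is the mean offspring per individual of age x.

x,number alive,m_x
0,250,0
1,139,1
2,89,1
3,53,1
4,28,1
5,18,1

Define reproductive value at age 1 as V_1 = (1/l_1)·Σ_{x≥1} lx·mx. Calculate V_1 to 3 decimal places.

2.353

lx = nx/n0 = nx/250: 1, 0.556, 0.356, 0.212, 0.112, 0.072
lx·mx for x ≥ 1: 0.556, 0.356, 0.212, 0.112, 0.072 → sum = 1.308
V_1 = 1.308 / l_1 = 1.308 / 0.556 = 2.352518… → 2.353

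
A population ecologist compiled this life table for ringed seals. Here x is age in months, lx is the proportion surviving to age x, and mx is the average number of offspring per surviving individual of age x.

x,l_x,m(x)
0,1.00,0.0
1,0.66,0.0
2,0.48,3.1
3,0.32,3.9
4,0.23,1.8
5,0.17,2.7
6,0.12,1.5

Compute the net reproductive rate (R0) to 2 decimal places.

3.79

lx·mx by age: 0, 0, 1.488, 1.248, 0.414, 0.459, 0.18
R0 = Σ lx·mx = 3.789 → 3.79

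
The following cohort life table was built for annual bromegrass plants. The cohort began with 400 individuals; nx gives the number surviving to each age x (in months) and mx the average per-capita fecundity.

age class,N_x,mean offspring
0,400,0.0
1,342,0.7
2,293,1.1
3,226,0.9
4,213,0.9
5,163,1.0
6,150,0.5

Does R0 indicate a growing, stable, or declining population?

growing

lx = nx/n0 = nx/400: 1, 0.855, 0.7325, 0.565, 0.5325, 0.4075, 0.375
R0 = Σ lx·mx = 0 + 0.5985 + 0.80575 + 0.5085 + 0.47925 + 0.4075 + 0.1875 = 2.987
R0 > 1, so the population is growing.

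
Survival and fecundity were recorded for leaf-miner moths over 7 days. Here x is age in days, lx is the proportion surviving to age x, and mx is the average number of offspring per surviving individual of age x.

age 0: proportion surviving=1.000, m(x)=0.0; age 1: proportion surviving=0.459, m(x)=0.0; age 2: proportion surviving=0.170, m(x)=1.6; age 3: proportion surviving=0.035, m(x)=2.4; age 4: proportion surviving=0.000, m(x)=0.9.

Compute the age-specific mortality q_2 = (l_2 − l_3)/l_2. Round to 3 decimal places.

0.794

q_2 = (l_2 − l_3) / l_2 = (0.17 − 0.035) / 0.17
     = 0.135 / 0.17 = 0.794118… → 0.794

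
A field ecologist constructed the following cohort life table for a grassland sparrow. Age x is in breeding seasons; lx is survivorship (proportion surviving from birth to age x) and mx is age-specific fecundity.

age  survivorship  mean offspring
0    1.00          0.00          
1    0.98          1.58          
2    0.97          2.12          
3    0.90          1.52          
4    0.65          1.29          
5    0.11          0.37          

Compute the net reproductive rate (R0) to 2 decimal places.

5.85

lx·mx by age: 0, 1.5484, 2.0564, 1.368, 0.8385, 0.0407
R0 = Σ lx·mx = 5.852 → 5.85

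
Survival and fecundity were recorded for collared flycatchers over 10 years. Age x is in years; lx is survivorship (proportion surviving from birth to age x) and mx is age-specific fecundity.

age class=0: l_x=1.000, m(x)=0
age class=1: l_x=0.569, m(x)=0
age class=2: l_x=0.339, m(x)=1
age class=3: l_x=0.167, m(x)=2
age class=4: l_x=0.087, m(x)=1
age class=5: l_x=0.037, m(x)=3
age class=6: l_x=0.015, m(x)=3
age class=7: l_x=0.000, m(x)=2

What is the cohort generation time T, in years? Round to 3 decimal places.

3.115

lx·mx: 0, 0, 0.339, 0.334, 0.087, 0.111, 0.045, 0 → R0 = 0.916
x·lx·mx: 0, 0, 0.678, 1.002, 0.348, 0.555, 0.27, 0 → Σ = 2.853
T = 2.853 / 0.916 = 3.114629… → 3.115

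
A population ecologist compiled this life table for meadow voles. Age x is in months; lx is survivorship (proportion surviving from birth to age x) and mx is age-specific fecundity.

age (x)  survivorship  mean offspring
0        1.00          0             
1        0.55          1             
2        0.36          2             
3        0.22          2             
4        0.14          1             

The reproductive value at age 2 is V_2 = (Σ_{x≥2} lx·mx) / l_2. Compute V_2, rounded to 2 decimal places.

lx·mx for x ≥ 2: 0.72, 0.44, 0.14 → sum = 1.3
V_2 = 1.3 / l_2 = 1.3 / 0.36 = 3.611111… → 3.61

3.61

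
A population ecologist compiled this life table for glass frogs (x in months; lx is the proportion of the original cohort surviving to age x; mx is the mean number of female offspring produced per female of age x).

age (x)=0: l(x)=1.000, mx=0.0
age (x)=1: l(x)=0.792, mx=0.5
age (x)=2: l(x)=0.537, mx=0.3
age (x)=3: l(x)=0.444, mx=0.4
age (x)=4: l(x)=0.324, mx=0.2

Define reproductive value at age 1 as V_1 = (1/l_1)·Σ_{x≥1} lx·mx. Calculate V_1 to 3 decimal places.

1.009

lx·mx for x ≥ 1: 0.396, 0.1611, 0.1776, 0.0648 → sum = 0.7995
V_1 = 0.7995 / l_1 = 0.7995 / 0.792 = 1.00947… → 1.009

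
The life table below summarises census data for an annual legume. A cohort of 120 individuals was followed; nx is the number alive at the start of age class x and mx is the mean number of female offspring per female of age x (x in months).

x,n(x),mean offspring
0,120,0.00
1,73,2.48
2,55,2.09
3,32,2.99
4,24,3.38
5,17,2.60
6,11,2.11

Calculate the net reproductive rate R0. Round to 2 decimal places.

4.50

lx = nx/n0 = nx/120: 1, 0.60833…, 0.45833…, 0.26667…, 0.2, 0.14167…, 0.09167…
lx·mx by age: 0, 1.508667…, 0.957917…, 0.797333…, 0.676, 0.368333…, 0.193417…
R0 = Σ lx·mx = 4.501667… → 4.50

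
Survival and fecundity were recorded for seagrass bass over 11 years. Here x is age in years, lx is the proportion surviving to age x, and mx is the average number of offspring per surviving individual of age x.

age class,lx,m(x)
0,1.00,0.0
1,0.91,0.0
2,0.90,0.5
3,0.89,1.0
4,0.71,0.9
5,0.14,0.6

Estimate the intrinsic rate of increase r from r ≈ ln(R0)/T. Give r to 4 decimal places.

0.2282

R0 = Σ lx·mx = 0 + 0 + 0.45 + 0.89 + 0.639 + 0.084 = 2.063
Σ x·lx·mx = 6.546; T = 6.546/2.063 = 3.17305…
r ≈ ln(R0)/T = ln(2.063)/3.17305… = 0.228223… → 0.2282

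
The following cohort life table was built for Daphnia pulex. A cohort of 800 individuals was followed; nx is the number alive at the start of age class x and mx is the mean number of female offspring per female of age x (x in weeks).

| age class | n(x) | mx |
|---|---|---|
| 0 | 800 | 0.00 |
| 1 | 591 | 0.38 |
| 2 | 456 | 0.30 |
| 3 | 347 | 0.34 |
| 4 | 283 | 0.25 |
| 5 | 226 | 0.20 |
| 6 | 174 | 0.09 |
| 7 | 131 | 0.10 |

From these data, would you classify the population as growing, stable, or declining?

declining

lx = nx/n0 = nx/800: 1, 0.73875, 0.57, 0.43375, 0.35375, 0.2825, 0.2175, 0.16375
R0 = Σ lx·mx = 0 + 0.280725… + 0.171 + 0.147475… + 0.088438… + 0.0565 + 0.019575 + 0.016375… = 0.780088…
R0 < 1, so the population is declining.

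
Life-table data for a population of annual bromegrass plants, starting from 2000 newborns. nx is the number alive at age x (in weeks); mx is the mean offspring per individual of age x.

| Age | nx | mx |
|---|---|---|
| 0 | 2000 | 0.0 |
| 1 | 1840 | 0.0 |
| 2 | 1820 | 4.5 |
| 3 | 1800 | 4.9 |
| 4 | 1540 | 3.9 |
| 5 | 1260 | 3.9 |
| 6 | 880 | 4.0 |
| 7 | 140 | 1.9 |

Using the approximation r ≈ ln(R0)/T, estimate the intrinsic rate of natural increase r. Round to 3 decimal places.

lx = nx/n0 = nx/2000: 1, 0.92, 0.91, 0.9, 0.77, 0.63, 0.44, 0.07
R0 = Σ lx·mx = 0 + 0 + 4.095 + 4.41 + 3.003 + 2.457 + 1.76 + 0.133 = 15.858
Σ x·lx·mx = 57.208; T = 57.208/15.858 = 3.60752…
r ≈ ln(R0)/T = ln(15.858)/3.60752… = 0.76609… → 0.766

0.766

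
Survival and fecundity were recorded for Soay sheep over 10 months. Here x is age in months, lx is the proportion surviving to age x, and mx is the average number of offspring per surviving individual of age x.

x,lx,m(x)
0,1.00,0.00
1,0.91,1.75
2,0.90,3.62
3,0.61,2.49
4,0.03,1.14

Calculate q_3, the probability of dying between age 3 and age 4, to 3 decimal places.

0.951

q_3 = (l_3 − l_4) / l_3 = (0.61 − 0.03) / 0.61
     = 0.58 / 0.61 = 0.95082… → 0.951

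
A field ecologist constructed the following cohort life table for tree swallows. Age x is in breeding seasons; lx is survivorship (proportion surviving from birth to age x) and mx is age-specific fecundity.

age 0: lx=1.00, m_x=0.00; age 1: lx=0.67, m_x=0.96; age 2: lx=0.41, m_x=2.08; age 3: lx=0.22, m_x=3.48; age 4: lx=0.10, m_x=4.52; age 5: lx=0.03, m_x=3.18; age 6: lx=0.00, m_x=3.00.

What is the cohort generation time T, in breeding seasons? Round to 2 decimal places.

2.47

lx·mx: 0, 0.6432, 0.8528, 0.7656, 0.452, 0.0954, 0 → R0 = 2.809
x·lx·mx: 0, 0.6432, 1.7056, 2.2968, 1.808, 0.477, 0 → Σ = 6.9306
T = 6.9306 / 2.809 = 2.467284… → 2.47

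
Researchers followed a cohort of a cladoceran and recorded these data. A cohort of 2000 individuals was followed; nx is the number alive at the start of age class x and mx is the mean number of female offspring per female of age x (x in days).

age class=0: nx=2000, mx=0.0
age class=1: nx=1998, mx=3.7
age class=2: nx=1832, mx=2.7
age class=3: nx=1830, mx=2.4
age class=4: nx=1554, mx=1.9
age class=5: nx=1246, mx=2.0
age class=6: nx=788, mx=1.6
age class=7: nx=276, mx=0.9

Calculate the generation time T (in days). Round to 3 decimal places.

lx = nx/n0 = nx/2000: 1, 0.999, 0.916, 0.915, 0.777, 0.623, 0.394, 0.138
lx·mx: 0, 3.6963, 2.4732, 2.196, 1.4763, 1.246, 0.6304, 0.1242 → R0 = 11.8424
x·lx·mx: 0, 3.6963, 4.9464, 6.588, 5.9052, 6.23, 3.7824, 0.8694 → Σ = 32.0177
T = 32.0177 / 11.8424 = 2.70365… → 2.704

2.704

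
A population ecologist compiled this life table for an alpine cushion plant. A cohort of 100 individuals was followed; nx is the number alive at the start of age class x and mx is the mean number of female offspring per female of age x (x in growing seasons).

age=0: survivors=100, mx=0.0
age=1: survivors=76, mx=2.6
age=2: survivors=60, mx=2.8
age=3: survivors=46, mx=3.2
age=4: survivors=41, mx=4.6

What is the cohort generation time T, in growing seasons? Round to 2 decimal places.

lx = nx/n0 = nx/100: 1, 0.76, 0.6, 0.46, 0.41
lx·mx: 0, 1.976, 1.68, 1.472, 1.886 → R0 = 7.014
x·lx·mx: 0, 1.976, 3.36, 4.416, 7.544 → Σ = 17.296
T = 17.296 / 7.014 = 2.465925… → 2.47

2.47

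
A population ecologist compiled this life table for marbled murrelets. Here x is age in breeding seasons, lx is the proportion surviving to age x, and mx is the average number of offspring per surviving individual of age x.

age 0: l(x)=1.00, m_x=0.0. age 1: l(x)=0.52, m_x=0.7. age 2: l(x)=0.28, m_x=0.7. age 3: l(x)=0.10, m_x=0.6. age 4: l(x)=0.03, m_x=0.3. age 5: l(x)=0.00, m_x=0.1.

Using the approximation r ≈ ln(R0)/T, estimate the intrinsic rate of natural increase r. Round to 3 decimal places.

R0 = Σ lx·mx = 0 + 0.364 + 0.196 + 0.06 + 0.009 + 0 = 0.629
Σ x·lx·mx = 0.972; T = 0.972/0.629 = 1.54531…
r ≈ ln(R0)/T = ln(0.629)/1.54531… = -0.30002… → -0.300

-0.300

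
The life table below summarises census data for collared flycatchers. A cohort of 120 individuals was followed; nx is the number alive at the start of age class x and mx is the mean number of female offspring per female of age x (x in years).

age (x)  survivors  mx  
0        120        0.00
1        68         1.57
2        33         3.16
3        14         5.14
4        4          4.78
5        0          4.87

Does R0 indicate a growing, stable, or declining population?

growing

lx = nx/n0 = nx/120: 1, 0.56667…, 0.275, 0.11667…, 0.03333…, 0
R0 = Σ lx·mx = 0 + 0.889667… + 0.869 + 0.599667… + 0.159333… + 0 = 2.517667…
R0 > 1, so the population is growing.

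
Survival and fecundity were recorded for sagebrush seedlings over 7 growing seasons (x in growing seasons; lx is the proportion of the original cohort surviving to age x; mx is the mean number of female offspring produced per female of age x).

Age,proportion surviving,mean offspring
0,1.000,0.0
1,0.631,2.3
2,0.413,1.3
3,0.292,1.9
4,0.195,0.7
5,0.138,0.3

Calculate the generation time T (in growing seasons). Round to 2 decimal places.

lx·mx: 0, 1.4513, 0.5369, 0.5548, 0.1365, 0.0414 → R0 = 2.7209
x·lx·mx: 0, 1.4513, 1.0738, 1.6644, 0.546, 0.207 → Σ = 4.9425
T = 4.9425 / 2.7209 = 1.816495… → 1.82

1.82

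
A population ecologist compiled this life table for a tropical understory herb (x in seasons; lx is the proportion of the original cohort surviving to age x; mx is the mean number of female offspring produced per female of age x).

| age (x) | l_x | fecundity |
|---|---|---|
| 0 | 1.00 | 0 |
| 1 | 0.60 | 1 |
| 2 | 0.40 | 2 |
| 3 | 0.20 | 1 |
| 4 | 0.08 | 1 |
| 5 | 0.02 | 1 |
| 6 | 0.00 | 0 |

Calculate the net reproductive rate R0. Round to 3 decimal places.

lx·mx by age: 0, 0.6, 0.8, 0.2, 0.08, 0.02, 0
R0 = Σ lx·mx = 1.7 → 1.700

1.700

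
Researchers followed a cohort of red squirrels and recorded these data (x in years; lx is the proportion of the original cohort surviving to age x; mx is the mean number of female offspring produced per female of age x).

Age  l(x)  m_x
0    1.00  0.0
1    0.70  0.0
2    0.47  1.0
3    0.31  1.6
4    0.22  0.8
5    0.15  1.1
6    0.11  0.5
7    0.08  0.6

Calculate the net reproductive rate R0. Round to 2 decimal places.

lx·mx by age: 0, 0, 0.47, 0.496, 0.176, 0.165, 0.055, 0.048
R0 = Σ lx·mx = 1.41 → 1.41

1.41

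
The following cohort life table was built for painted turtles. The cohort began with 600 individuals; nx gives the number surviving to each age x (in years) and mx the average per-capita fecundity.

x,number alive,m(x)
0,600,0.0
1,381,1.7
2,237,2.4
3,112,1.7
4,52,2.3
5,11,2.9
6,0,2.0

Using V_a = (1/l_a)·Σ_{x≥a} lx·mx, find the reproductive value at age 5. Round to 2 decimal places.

2.90

lx = nx/n0 = nx/600: 1, 0.635, 0.395, 0.18667…, 0.08667…, 0.01833…, 0
lx·mx for x ≥ 5: 0.053167…, 0 → sum = 0.053167…
V_5 = 0.053167… / l_5 = 0.053167… / 0.018333… = 2.9… → 2.90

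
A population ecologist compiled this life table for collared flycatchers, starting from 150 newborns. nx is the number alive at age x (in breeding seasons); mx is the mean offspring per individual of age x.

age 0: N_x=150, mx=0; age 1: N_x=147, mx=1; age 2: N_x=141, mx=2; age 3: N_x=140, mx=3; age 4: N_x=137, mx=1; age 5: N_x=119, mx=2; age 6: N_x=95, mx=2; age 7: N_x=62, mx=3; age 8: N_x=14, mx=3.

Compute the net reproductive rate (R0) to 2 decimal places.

10.95

lx = nx/n0 = nx/150: 1, 0.98, 0.94, 0.93333…, 0.91333…, 0.79333…, 0.63333…, 0.41333…, 0.09333…
lx·mx by age: 0, 0.98, 1.88, 2.8…, 0.913333…, 1.586667…, 1.266667…, 1.24…, 0.28…
R0 = Σ lx·mx = 10.946667… → 10.95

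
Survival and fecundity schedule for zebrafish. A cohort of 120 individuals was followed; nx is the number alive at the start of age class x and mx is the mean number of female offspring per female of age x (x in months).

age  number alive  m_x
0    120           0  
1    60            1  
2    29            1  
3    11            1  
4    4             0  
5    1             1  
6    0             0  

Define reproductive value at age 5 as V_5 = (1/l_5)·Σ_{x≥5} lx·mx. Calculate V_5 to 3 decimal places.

lx = nx/n0 = nx/120: 1, 0.5, 0.24167…, 0.09167…, 0.03333…, 0.00833…, 0
lx·mx for x ≥ 5: 0.008333…, 0 → sum = 0.008333…
V_5 = 0.008333… / l_5 = 0.008333… / 0.008333… = 1 → 1.000

1.000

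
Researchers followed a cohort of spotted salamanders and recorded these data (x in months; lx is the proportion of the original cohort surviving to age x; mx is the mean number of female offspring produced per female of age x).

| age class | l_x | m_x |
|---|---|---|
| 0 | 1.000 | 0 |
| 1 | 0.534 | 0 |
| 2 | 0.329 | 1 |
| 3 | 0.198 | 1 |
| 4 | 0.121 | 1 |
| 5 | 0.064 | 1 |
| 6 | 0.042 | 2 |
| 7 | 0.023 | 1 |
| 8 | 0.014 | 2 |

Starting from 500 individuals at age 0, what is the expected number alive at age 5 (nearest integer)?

32

Expected survivors = N0 · l_5 = 500 × 0.064 = 32 → 32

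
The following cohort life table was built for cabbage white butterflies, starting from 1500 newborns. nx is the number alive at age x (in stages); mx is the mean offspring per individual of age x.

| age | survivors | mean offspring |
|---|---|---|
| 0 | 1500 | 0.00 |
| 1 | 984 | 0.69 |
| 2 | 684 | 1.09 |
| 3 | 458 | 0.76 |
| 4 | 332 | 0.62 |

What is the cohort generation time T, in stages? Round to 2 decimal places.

lx = nx/n0 = nx/1500: 1, 0.656, 0.456, 0.30533…, 0.22133…
lx·mx: 0, 0.45264, 0.49704, 0.232053…, 0.137227… → R0 = 1.31896…
x·lx·mx: 0, 0.45264, 0.99408, 0.69616…, 0.548907… → Σ = 2.691787…
T = 2.691787… / 1.31896… = 2.04084… → 2.04

2.04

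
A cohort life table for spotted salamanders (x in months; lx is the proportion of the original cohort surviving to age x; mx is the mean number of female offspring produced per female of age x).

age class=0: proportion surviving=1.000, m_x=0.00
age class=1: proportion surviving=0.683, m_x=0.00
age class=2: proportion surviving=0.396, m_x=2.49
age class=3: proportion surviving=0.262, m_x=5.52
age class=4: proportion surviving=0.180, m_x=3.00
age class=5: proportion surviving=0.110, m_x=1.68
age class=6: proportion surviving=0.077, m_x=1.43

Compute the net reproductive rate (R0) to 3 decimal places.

3.267

lx·mx by age: 0, 0, 0.98604, 1.44624, 0.54, 0.1848, 0.11011
R0 = Σ lx·mx = 3.26719 → 3.267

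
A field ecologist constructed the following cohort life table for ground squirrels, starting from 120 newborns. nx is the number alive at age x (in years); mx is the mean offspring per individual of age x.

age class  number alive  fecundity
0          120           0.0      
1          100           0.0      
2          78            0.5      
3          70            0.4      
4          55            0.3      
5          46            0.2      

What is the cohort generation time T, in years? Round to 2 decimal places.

2.96

lx = nx/n0 = nx/120: 1, 0.83333…, 0.65, 0.58333…, 0.45833…, 0.38333…
lx·mx: 0, 0, 0.325, 0.233333…, 0.1375…, 0.076667… → R0 = 0.7725…
x·lx·mx: 0, 0, 0.65, 0.7…, 0.55…, 0.383333… → Σ = 2.283333…
T = 2.283333… / 0.7725… = 2.955771… → 2.96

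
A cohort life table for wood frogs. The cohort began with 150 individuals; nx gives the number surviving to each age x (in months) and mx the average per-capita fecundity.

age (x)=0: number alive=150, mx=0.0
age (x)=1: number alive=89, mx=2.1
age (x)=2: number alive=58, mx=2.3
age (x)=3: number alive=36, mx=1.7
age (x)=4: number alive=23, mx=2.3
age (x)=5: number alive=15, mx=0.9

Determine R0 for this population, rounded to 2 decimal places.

2.99

lx = nx/n0 = nx/150: 1, 0.59333…, 0.38667…, 0.24, 0.15333…, 0.1
lx·mx by age: 0, 1.246…, 0.889333…, 0.408, 0.352667…, 0.09
R0 = Σ lx·mx = 2.986… → 2.99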